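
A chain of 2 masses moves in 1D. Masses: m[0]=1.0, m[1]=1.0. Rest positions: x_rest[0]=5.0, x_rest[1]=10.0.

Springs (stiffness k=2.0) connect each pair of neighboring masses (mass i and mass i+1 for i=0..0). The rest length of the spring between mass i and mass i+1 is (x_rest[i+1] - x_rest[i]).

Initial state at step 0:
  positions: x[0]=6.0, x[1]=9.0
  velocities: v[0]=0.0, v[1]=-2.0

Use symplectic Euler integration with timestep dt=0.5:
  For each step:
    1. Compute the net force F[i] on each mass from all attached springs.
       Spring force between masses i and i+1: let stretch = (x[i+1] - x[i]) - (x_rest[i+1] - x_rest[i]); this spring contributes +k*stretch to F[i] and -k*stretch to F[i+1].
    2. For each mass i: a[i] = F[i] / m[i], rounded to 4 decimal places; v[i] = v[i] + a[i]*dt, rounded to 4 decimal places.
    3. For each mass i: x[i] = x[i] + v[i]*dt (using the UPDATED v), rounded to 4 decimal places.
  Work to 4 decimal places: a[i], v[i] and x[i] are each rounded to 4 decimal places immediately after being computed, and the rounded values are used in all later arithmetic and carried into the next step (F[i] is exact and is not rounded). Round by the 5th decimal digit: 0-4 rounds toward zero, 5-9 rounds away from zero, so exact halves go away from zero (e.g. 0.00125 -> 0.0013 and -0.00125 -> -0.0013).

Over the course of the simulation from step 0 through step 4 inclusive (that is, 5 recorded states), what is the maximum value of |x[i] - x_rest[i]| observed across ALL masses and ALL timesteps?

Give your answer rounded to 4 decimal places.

Step 0: x=[6.0000 9.0000] v=[0.0000 -2.0000]
Step 1: x=[5.0000 9.0000] v=[-2.0000 0.0000]
Step 2: x=[3.5000 9.5000] v=[-3.0000 1.0000]
Step 3: x=[2.5000 9.5000] v=[-2.0000 0.0000]
Step 4: x=[2.5000 8.5000] v=[0.0000 -2.0000]
Max displacement = 2.5000

Answer: 2.5000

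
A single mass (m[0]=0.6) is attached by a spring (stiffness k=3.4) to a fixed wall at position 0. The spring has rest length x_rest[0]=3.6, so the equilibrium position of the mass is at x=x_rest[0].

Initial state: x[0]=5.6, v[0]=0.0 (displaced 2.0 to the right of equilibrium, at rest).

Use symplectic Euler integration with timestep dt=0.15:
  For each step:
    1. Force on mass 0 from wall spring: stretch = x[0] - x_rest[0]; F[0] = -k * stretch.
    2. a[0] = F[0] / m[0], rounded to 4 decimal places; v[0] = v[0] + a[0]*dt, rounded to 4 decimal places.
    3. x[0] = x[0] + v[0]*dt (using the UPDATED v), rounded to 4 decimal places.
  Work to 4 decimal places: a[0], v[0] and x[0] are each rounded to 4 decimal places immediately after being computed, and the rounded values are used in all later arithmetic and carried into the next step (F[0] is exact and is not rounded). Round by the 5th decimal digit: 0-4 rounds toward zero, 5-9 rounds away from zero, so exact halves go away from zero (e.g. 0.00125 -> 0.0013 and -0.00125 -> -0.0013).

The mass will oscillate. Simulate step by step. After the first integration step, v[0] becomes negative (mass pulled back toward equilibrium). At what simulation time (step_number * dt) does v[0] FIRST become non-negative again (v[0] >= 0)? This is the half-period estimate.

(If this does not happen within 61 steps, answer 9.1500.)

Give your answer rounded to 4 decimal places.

Answer: 1.3500

Derivation:
Step 0: x=[5.6000] v=[0.0000]
Step 1: x=[5.3450] v=[-1.7000]
Step 2: x=[4.8675] v=[-3.1832]
Step 3: x=[4.2284] v=[-4.2606]
Step 4: x=[3.5092] v=[-4.7947]
Step 5: x=[2.8016] v=[-4.7175]
Step 6: x=[2.1958] v=[-4.0389]
Step 7: x=[1.7690] v=[-2.8453]
Step 8: x=[1.5757] v=[-1.2889]
Step 9: x=[1.6405] v=[0.4318]
First v>=0 after going negative at step 9, time=1.3500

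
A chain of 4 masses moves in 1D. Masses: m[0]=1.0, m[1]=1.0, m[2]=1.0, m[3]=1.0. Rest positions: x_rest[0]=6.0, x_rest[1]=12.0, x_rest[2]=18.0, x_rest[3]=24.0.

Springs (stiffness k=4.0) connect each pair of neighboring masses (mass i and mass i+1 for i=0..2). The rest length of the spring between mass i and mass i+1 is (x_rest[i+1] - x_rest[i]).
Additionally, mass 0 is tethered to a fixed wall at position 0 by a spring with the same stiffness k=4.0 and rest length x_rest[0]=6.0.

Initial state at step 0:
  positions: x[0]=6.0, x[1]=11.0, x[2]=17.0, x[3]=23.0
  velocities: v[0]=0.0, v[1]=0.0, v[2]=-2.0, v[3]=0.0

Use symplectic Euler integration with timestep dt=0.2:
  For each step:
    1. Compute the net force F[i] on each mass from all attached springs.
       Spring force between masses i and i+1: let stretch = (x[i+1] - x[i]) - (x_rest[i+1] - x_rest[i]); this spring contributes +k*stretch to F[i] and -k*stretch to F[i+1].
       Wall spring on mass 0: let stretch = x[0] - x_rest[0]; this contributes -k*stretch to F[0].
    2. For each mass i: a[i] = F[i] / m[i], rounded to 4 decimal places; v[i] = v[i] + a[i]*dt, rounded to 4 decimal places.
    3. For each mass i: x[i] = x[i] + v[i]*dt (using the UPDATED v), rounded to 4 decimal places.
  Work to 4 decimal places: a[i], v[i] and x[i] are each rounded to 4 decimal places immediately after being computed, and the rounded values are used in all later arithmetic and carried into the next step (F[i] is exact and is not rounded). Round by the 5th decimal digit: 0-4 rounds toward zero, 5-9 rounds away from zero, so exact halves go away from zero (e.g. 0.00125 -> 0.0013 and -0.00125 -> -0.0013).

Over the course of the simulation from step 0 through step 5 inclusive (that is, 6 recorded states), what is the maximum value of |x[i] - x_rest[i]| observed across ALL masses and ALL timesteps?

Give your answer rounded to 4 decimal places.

Step 0: x=[6.0000 11.0000 17.0000 23.0000] v=[0.0000 0.0000 -2.0000 0.0000]
Step 1: x=[5.8400 11.1600 16.6000 23.0000] v=[-0.8000 0.8000 -2.0000 0.0000]
Step 2: x=[5.5968 11.3392 16.3536 22.9360] v=[-1.2160 0.8960 -1.2320 -0.3200]
Step 3: x=[5.3769 11.4019 16.3581 22.7788] v=[-1.0995 0.3136 0.0224 -0.7859]
Step 4: x=[5.2607 11.2936 16.5969 22.5543] v=[-0.5810 -0.5414 1.1940 -1.1225]
Step 5: x=[5.2681 11.0686 16.9404 22.3366] v=[0.0368 -1.1251 1.7173 -1.0884]
Max displacement = 1.6634

Answer: 1.6634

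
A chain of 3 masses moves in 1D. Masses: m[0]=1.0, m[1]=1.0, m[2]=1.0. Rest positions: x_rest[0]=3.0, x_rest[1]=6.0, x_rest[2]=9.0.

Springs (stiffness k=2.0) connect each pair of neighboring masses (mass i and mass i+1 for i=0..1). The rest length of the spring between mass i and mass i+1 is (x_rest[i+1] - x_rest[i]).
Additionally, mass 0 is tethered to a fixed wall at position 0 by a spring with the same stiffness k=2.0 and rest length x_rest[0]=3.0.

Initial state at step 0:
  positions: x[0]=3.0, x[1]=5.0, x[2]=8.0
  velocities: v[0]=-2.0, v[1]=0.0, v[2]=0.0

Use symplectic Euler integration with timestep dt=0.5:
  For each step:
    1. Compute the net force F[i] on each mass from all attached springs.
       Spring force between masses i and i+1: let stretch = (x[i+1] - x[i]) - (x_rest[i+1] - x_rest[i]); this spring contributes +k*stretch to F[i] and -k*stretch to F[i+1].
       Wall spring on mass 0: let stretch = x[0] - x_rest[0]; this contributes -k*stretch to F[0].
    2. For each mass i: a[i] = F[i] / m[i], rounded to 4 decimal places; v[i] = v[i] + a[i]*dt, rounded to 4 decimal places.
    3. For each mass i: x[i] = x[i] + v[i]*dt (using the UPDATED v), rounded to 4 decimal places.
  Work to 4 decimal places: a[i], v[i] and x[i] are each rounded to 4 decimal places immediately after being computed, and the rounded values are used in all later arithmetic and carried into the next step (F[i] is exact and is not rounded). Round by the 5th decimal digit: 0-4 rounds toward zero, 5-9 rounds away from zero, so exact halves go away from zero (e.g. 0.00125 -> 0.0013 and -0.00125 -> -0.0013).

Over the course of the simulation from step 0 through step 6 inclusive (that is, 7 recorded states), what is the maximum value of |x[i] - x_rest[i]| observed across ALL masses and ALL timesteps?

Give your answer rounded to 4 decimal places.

Answer: 1.7500

Derivation:
Step 0: x=[3.0000 5.0000 8.0000] v=[-2.0000 0.0000 0.0000]
Step 1: x=[1.5000 5.5000 8.0000] v=[-3.0000 1.0000 0.0000]
Step 2: x=[1.2500 5.2500 8.2500] v=[-0.5000 -0.5000 0.5000]
Step 3: x=[2.3750 4.5000 8.5000] v=[2.2500 -1.5000 0.5000]
Step 4: x=[3.3750 4.6875 8.2500] v=[2.0000 0.3750 -0.5000]
Step 5: x=[3.3438 6.0000 7.7188] v=[-0.0625 2.6250 -1.0625]
Step 6: x=[2.9688 6.8438 7.8282] v=[-0.7501 1.6876 0.2187]
Max displacement = 1.7500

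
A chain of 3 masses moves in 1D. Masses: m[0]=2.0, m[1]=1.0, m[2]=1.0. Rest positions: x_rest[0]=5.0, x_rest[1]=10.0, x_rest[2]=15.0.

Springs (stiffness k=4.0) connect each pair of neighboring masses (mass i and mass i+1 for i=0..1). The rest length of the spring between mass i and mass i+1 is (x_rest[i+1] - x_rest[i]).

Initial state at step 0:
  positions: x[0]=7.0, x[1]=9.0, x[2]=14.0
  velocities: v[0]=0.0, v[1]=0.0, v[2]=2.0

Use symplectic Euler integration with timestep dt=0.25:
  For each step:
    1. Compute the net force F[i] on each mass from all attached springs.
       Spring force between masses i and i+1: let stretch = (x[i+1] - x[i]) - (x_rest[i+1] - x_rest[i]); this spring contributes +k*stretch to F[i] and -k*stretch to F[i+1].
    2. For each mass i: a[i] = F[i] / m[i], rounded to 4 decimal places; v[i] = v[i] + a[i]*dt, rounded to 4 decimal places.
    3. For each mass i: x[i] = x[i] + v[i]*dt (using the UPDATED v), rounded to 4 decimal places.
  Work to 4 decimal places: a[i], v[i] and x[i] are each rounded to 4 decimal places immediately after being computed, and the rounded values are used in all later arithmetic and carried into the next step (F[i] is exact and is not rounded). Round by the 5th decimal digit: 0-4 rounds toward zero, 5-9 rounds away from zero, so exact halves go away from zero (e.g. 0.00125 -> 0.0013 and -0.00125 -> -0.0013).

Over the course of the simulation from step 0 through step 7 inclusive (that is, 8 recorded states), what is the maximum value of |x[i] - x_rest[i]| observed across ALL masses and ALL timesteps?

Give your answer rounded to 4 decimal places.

Step 0: x=[7.0000 9.0000 14.0000] v=[0.0000 0.0000 2.0000]
Step 1: x=[6.6250 9.7500 14.5000] v=[-1.5000 3.0000 2.0000]
Step 2: x=[6.0156 10.9063 15.0625] v=[-2.4375 4.6250 2.2500]
Step 3: x=[5.3926 11.8789 15.8360] v=[-2.4922 3.8905 3.0938]
Step 4: x=[4.9553 12.2192 16.8702] v=[-1.7491 1.3613 4.1367]
Step 5: x=[4.8010 11.9063 17.9916] v=[-0.6172 -1.2516 4.4857]
Step 6: x=[4.9099 11.3384 18.8417] v=[0.4355 -2.2716 3.4004]
Step 7: x=[5.1974 11.0392 19.0660] v=[1.1498 -1.1968 0.8971]
Max displacement = 4.0660

Answer: 4.0660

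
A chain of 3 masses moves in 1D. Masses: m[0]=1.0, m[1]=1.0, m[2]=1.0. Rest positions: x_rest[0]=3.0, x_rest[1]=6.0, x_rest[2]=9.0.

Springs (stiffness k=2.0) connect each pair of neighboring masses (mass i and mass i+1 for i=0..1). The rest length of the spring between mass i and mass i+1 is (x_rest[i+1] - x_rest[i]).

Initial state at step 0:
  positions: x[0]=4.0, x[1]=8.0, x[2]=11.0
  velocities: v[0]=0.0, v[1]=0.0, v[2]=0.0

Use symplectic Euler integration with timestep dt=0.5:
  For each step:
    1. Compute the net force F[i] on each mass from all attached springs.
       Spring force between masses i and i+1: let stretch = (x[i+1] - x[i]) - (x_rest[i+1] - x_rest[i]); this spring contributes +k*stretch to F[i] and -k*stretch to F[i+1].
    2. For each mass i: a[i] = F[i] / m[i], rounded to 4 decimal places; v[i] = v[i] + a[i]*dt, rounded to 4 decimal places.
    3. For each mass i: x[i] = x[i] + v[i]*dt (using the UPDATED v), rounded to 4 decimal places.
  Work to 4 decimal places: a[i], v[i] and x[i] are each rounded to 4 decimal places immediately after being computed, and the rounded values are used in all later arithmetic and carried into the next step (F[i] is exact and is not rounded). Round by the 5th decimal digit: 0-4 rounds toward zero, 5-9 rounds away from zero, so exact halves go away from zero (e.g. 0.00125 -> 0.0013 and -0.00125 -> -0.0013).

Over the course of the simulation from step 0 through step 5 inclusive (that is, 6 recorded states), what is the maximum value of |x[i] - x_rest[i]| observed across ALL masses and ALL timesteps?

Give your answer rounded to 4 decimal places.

Answer: 2.1250

Derivation:
Step 0: x=[4.0000 8.0000 11.0000] v=[0.0000 0.0000 0.0000]
Step 1: x=[4.5000 7.5000 11.0000] v=[1.0000 -1.0000 0.0000]
Step 2: x=[5.0000 7.2500 10.7500] v=[1.0000 -0.5000 -0.5000]
Step 3: x=[5.1250 7.6250 10.2500] v=[0.2500 0.7500 -1.0000]
Step 4: x=[5.0000 8.0625 9.9375] v=[-0.2500 0.8750 -0.6250]
Step 5: x=[4.9063 7.9063 10.1875] v=[-0.1875 -0.3125 0.5000]
Max displacement = 2.1250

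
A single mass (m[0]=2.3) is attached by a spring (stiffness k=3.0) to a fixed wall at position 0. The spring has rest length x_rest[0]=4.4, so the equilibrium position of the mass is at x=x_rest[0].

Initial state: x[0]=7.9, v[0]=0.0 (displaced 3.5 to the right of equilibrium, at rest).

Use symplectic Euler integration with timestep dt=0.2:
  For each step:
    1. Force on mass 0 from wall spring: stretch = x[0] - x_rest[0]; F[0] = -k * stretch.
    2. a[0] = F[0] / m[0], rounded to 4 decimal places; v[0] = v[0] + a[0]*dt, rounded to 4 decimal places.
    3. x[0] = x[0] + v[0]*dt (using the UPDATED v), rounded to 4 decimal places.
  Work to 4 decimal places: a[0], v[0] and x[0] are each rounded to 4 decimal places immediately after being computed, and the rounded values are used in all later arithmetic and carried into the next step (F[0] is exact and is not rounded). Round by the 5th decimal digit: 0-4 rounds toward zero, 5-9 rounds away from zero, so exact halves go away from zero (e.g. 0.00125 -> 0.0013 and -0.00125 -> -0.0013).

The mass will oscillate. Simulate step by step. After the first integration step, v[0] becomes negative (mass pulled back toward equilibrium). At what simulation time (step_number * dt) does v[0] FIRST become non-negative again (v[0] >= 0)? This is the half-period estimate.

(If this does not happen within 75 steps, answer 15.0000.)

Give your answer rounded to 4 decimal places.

Step 0: x=[7.9000] v=[0.0000]
Step 1: x=[7.7174] v=[-0.9130]
Step 2: x=[7.3617] v=[-1.7784]
Step 3: x=[6.8515] v=[-2.5510]
Step 4: x=[6.2134] v=[-3.1905]
Step 5: x=[5.4807] v=[-3.6636]
Step 6: x=[4.6916] v=[-3.9455]
Step 7: x=[3.8873] v=[-4.0216]
Step 8: x=[3.1097] v=[-3.8879]
Step 9: x=[2.3994] v=[-3.5513]
Step 10: x=[1.7935] v=[-3.0294]
Step 11: x=[1.3236] v=[-2.3494]
Step 12: x=[1.0142] v=[-1.5469]
Step 13: x=[0.8815] v=[-0.6636]
Step 14: x=[0.9324] v=[0.2543]
First v>=0 after going negative at step 14, time=2.8000

Answer: 2.8000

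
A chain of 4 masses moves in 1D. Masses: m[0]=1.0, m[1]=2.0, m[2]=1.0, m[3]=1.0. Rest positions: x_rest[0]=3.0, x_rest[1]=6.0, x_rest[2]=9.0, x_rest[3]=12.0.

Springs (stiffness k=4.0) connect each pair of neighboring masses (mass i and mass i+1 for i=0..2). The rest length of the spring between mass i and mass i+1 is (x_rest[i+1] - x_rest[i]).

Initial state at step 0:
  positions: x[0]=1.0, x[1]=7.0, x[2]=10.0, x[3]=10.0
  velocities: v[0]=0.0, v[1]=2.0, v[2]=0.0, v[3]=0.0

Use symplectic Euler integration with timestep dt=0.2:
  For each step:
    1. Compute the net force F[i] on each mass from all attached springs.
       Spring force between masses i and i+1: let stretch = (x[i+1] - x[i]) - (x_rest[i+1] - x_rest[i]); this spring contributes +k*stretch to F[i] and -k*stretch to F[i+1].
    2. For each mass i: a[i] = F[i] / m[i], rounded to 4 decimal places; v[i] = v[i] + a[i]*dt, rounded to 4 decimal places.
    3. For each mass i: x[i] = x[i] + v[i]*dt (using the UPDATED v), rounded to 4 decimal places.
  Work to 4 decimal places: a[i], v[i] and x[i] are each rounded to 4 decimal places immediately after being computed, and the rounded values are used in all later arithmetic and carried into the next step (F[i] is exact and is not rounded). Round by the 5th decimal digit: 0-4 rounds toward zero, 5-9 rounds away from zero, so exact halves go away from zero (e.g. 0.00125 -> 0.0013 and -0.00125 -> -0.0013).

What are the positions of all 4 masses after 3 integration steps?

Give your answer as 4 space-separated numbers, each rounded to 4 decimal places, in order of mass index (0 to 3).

Answer: 3.5641 6.7165 8.2254 12.1775

Derivation:
Step 0: x=[1.0000 7.0000 10.0000 10.0000] v=[0.0000 2.0000 0.0000 0.0000]
Step 1: x=[1.4800 7.1600 9.5200 10.4800] v=[2.4000 0.8000 -2.4000 2.4000]
Step 2: x=[2.3888 7.0544 8.8160 11.2864] v=[4.5440 -0.5280 -3.5200 4.0320]
Step 3: x=[3.5641 6.7165 8.2254 12.1775] v=[5.8765 -1.6896 -2.9530 4.4557]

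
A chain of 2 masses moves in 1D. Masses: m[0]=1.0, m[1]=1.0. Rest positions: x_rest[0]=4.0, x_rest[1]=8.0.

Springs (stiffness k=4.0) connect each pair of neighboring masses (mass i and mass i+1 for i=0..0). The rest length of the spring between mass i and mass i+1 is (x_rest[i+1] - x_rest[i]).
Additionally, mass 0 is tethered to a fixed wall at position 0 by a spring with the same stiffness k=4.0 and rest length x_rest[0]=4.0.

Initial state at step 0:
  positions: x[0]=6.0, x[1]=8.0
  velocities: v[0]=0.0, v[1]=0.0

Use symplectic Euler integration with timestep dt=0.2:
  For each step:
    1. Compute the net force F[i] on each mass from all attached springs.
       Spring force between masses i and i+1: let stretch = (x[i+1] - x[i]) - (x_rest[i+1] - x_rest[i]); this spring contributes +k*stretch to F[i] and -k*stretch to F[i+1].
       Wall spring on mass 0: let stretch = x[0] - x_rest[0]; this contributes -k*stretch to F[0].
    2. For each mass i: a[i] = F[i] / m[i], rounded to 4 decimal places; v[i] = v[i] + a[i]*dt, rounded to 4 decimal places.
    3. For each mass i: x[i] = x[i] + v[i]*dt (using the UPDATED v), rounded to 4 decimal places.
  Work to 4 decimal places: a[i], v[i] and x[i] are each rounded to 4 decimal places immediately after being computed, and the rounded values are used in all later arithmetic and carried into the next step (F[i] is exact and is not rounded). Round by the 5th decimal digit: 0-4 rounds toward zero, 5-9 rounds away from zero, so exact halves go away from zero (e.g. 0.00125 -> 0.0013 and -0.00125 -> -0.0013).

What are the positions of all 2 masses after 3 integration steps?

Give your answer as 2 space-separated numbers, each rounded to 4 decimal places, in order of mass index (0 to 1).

Step 0: x=[6.0000 8.0000] v=[0.0000 0.0000]
Step 1: x=[5.3600 8.3200] v=[-3.2000 1.6000]
Step 2: x=[4.3360 8.8064] v=[-5.1200 2.4320]
Step 3: x=[3.3335 9.2175] v=[-5.0125 2.0557]

Answer: 3.3335 9.2175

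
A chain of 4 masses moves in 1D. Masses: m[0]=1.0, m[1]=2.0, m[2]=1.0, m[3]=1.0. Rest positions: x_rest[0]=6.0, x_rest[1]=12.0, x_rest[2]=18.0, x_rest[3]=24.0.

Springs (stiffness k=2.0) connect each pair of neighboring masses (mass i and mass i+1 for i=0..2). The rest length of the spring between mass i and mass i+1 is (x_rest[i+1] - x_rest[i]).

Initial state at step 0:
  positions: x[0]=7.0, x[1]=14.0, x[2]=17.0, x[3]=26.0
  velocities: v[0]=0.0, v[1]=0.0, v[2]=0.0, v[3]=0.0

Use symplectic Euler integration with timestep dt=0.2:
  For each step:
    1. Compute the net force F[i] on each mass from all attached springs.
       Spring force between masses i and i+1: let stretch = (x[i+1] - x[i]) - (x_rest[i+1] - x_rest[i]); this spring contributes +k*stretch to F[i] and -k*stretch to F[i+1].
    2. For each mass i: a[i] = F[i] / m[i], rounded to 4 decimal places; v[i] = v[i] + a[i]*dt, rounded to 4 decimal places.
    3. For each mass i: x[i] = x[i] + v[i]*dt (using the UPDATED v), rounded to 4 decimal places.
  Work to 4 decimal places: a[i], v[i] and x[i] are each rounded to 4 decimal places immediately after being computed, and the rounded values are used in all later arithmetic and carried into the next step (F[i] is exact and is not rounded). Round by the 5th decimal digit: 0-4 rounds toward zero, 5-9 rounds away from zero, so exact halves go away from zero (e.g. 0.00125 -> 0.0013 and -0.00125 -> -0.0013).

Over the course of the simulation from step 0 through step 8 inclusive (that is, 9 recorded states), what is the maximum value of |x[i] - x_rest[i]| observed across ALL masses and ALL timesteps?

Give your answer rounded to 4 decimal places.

Answer: 3.3086

Derivation:
Step 0: x=[7.0000 14.0000 17.0000 26.0000] v=[0.0000 0.0000 0.0000 0.0000]
Step 1: x=[7.0800 13.8400 17.4800 25.7600] v=[0.4000 -0.8000 2.4000 -1.2000]
Step 2: x=[7.2208 13.5552 18.3312 25.3376] v=[0.7040 -1.4240 4.2560 -2.1120]
Step 3: x=[7.3884 13.2081 19.3608 24.8347] v=[0.8378 -1.7357 5.1482 -2.5146]
Step 4: x=[7.5415 12.8743 20.3361 24.3739] v=[0.7657 -1.6691 4.8767 -2.3042]
Step 5: x=[7.6413 12.6256 21.0375 24.0700] v=[0.4988 -1.2433 3.5071 -1.5193]
Step 6: x=[7.6598 12.5140 21.3086 24.0035] v=[0.0925 -0.5578 1.3553 -0.3323]
Step 7: x=[7.5866 12.5601 21.0917 24.2014] v=[-0.3658 0.2303 -1.0846 0.9897]
Step 8: x=[7.4313 12.7485 20.4410 24.6306] v=[-0.7764 0.9419 -3.2534 2.1458]
Max displacement = 3.3086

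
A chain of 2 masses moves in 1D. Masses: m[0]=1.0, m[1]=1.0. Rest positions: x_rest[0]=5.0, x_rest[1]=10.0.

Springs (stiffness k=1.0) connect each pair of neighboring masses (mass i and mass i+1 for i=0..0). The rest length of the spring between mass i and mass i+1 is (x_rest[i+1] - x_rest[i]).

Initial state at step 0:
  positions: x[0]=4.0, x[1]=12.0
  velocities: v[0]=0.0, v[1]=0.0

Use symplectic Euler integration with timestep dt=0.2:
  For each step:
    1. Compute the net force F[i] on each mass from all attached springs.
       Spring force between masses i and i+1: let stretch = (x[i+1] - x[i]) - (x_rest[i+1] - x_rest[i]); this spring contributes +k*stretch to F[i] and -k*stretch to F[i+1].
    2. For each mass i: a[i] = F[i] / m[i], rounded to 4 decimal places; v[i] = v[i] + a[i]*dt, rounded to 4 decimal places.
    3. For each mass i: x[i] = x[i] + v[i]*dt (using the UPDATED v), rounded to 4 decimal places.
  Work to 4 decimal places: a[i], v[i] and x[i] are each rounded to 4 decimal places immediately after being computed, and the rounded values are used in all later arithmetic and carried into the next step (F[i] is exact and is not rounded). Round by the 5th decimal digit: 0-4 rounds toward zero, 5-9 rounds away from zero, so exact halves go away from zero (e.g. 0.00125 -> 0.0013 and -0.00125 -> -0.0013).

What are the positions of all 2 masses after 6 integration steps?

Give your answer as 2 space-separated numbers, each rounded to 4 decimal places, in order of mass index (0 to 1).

Answer: 5.9097 10.0903

Derivation:
Step 0: x=[4.0000 12.0000] v=[0.0000 0.0000]
Step 1: x=[4.1200 11.8800] v=[0.6000 -0.6000]
Step 2: x=[4.3504 11.6496] v=[1.1520 -1.1520]
Step 3: x=[4.6728 11.3272] v=[1.6118 -1.6118]
Step 4: x=[5.0613 10.9387] v=[1.9427 -1.9427]
Step 5: x=[5.4849 10.5151] v=[2.1182 -2.1182]
Step 6: x=[5.9097 10.0903] v=[2.1242 -2.1242]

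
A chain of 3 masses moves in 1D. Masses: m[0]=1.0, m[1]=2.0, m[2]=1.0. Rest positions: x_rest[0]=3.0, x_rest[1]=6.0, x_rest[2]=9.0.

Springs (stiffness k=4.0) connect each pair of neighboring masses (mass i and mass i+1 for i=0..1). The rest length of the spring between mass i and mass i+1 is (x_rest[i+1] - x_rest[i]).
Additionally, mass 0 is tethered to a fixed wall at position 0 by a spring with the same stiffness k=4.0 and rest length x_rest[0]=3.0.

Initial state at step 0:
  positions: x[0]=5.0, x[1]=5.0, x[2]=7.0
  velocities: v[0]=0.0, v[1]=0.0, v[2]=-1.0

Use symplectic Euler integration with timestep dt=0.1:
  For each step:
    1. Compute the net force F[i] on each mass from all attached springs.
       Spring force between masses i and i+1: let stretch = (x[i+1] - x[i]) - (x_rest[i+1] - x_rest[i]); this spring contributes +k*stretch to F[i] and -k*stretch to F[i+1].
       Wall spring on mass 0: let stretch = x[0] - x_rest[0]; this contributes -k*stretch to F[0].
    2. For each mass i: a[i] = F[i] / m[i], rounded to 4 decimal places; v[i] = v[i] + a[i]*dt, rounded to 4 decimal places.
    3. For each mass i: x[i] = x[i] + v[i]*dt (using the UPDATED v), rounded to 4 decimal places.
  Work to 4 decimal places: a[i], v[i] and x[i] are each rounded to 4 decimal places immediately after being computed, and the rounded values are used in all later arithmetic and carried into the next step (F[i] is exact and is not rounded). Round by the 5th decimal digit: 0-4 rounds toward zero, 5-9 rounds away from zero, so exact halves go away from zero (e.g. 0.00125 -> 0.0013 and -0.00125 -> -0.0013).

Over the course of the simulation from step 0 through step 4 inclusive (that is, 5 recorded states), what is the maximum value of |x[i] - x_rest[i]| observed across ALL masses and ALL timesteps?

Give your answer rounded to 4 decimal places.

Answer: 2.0760

Derivation:
Step 0: x=[5.0000 5.0000 7.0000] v=[0.0000 0.0000 -1.0000]
Step 1: x=[4.8000 5.0400 6.9400] v=[-2.0000 0.4000 -0.6000]
Step 2: x=[4.4176 5.1132 6.9240] v=[-3.8240 0.7320 -0.1600]
Step 3: x=[3.8863 5.2087 6.9556] v=[-5.3128 0.9550 0.3157]
Step 4: x=[3.2525 5.3127 7.0373] v=[-6.3384 1.0399 0.8169]
Max displacement = 2.0760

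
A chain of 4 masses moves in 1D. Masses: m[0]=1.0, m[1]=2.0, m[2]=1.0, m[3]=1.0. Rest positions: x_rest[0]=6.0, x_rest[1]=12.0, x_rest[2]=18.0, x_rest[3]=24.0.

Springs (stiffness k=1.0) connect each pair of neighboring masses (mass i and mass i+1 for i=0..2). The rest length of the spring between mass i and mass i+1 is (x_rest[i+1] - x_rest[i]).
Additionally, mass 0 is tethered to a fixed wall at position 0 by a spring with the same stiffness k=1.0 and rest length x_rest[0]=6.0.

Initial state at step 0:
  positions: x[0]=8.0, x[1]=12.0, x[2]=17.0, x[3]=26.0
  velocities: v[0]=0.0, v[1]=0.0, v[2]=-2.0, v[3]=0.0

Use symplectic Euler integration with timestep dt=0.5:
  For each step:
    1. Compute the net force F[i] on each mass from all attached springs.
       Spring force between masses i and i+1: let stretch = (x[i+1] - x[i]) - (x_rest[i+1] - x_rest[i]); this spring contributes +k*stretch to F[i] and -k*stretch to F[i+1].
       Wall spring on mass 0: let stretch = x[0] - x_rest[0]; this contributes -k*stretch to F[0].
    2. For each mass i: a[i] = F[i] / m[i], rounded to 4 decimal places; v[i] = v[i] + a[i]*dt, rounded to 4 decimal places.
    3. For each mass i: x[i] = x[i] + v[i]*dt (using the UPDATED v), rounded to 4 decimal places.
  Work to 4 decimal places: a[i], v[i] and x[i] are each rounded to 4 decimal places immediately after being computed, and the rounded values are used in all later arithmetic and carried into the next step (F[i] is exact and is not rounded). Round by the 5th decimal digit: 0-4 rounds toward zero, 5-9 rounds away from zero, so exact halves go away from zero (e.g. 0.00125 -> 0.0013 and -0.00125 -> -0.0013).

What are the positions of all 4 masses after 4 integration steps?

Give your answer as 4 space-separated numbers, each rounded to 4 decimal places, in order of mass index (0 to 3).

Answer: 4.0410 11.9902 19.0587 21.8165

Derivation:
Step 0: x=[8.0000 12.0000 17.0000 26.0000] v=[0.0000 0.0000 -2.0000 0.0000]
Step 1: x=[7.0000 12.1250 17.0000 25.2500] v=[-2.0000 0.2500 0.0000 -1.5000]
Step 2: x=[5.5313 12.2188 17.8438 23.9375] v=[-2.9375 0.1875 1.6875 -2.6250]
Step 3: x=[4.3516 12.1797 18.8048 22.6016] v=[-2.3594 -0.0782 1.9219 -2.6719]
Step 4: x=[4.0410 11.9902 19.0587 21.8165] v=[-0.6212 -0.3790 0.5078 -1.5703]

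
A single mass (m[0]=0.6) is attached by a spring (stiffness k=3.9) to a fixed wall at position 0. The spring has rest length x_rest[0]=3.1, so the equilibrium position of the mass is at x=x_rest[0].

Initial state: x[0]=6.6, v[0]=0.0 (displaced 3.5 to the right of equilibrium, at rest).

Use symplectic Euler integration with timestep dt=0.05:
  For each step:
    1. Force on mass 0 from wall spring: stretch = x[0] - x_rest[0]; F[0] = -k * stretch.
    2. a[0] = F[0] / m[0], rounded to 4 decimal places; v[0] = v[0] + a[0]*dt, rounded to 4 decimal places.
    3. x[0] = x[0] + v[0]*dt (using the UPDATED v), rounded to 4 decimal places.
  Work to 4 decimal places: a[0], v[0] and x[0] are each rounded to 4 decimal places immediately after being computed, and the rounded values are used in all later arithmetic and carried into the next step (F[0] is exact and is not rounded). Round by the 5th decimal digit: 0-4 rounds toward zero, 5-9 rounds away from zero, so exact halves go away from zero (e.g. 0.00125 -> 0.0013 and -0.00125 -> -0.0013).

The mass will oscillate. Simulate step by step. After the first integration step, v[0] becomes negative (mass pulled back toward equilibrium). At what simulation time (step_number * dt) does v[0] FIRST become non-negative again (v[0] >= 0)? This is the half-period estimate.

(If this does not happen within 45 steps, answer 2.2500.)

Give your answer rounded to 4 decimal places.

Answer: 1.2500

Derivation:
Step 0: x=[6.6000] v=[0.0000]
Step 1: x=[6.5431] v=[-1.1375]
Step 2: x=[6.4303] v=[-2.2565]
Step 3: x=[6.2634] v=[-3.3389]
Step 4: x=[6.0451] v=[-4.3670]
Step 5: x=[5.7789] v=[-5.3242]
Step 6: x=[5.4692] v=[-6.1948]
Step 7: x=[5.1210] v=[-6.9648]
Step 8: x=[4.7399] v=[-7.6216]
Step 9: x=[4.3322] v=[-8.1546]
Step 10: x=[3.9044] v=[-8.5551]
Step 11: x=[3.4636] v=[-8.8165]
Step 12: x=[3.0169] v=[-8.9347]
Step 13: x=[2.5715] v=[-8.9077]
Step 14: x=[2.1347] v=[-8.7359]
Step 15: x=[1.7136] v=[-8.4222]
Step 16: x=[1.3150] v=[-7.9716]
Step 17: x=[0.9454] v=[-7.3915]
Step 18: x=[0.6108] v=[-6.6913]
Step 19: x=[0.3167] v=[-5.8823]
Step 20: x=[0.0678] v=[-4.9777]
Step 21: x=[-0.1318] v=[-3.9922]
Step 22: x=[-0.2789] v=[-2.9419]
Step 23: x=[-0.3711] v=[-1.8438]
Step 24: x=[-0.4069] v=[-0.7157]
Step 25: x=[-0.3857] v=[0.4240]
First v>=0 after going negative at step 25, time=1.2500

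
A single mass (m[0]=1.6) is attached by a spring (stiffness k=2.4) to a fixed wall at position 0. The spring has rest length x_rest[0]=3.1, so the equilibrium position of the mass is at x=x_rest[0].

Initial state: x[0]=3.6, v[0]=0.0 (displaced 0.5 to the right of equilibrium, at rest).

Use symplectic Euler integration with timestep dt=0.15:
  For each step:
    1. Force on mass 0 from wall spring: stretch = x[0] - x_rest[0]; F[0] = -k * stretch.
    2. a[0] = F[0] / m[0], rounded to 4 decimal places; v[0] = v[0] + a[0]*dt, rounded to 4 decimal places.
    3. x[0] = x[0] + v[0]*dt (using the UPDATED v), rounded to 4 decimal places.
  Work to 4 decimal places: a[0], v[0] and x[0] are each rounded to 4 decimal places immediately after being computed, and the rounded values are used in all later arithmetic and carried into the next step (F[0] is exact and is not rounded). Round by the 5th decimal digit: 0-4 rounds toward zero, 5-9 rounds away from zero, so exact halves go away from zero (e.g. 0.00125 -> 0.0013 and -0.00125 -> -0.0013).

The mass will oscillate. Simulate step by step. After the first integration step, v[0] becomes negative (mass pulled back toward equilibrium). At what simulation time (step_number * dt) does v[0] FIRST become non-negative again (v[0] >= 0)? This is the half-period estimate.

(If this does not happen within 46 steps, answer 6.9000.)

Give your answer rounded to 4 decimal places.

Answer: 2.7000

Derivation:
Step 0: x=[3.6000] v=[0.0000]
Step 1: x=[3.5831] v=[-0.1125]
Step 2: x=[3.5499] v=[-0.2212]
Step 3: x=[3.5015] v=[-0.3224]
Step 4: x=[3.4396] v=[-0.4127]
Step 5: x=[3.3662] v=[-0.4891]
Step 6: x=[3.2839] v=[-0.5490]
Step 7: x=[3.1953] v=[-0.5904]
Step 8: x=[3.1035] v=[-0.6119]
Step 9: x=[3.0116] v=[-0.6127]
Step 10: x=[2.9227] v=[-0.5928]
Step 11: x=[2.8398] v=[-0.5529]
Step 12: x=[2.7656] v=[-0.4944]
Step 13: x=[2.7027] v=[-0.4192]
Step 14: x=[2.6532] v=[-0.3298]
Step 15: x=[2.6188] v=[-0.2293]
Step 16: x=[2.6007] v=[-0.1210]
Step 17: x=[2.5994] v=[-0.0087]
Step 18: x=[2.6150] v=[0.1039]
First v>=0 after going negative at step 18, time=2.7000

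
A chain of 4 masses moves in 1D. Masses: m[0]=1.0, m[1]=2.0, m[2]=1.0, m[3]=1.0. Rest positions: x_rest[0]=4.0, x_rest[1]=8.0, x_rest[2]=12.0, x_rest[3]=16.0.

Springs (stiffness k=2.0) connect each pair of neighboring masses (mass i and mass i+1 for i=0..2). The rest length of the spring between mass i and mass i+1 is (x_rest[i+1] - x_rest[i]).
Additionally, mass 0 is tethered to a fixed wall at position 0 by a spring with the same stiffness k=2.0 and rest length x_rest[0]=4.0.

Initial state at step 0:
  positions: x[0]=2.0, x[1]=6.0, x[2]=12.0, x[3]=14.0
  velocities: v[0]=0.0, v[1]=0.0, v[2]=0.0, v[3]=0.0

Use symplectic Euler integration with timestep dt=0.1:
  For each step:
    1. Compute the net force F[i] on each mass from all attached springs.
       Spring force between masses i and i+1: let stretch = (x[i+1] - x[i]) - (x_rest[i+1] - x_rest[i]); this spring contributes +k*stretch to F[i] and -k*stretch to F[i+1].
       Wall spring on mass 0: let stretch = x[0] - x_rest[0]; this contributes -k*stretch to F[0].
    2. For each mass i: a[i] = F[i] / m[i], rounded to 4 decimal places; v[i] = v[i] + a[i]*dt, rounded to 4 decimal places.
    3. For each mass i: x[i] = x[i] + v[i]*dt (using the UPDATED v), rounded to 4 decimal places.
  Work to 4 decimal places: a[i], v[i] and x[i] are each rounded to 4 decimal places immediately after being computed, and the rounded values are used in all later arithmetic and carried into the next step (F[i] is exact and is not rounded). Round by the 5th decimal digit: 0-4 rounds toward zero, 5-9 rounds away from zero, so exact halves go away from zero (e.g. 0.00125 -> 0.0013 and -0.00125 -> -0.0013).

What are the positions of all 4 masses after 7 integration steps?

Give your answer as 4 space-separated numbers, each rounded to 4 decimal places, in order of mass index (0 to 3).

Step 0: x=[2.0000 6.0000 12.0000 14.0000] v=[0.0000 0.0000 0.0000 0.0000]
Step 1: x=[2.0400 6.0200 11.9200 14.0400] v=[0.4000 0.2000 -0.8000 0.4000]
Step 2: x=[2.1188 6.0592 11.7644 14.1176] v=[0.7880 0.3920 -1.5560 0.7760]
Step 3: x=[2.2340 6.1161 11.5418 14.2281] v=[1.1523 0.5685 -2.2264 1.1054]
Step 4: x=[2.3822 6.1884 11.2644 14.3649] v=[1.4819 0.7229 -2.7743 1.3681]
Step 5: x=[2.5589 6.2734 10.9475 14.5197] v=[1.7667 0.8499 -3.1694 1.5480]
Step 6: x=[2.7587 6.3680 10.6085 14.6831] v=[1.9978 0.9459 -3.3898 1.6336]
Step 7: x=[2.9755 6.4689 10.2662 14.8450] v=[2.1679 1.0090 -3.4230 1.6187]

Answer: 2.9755 6.4689 10.2662 14.8450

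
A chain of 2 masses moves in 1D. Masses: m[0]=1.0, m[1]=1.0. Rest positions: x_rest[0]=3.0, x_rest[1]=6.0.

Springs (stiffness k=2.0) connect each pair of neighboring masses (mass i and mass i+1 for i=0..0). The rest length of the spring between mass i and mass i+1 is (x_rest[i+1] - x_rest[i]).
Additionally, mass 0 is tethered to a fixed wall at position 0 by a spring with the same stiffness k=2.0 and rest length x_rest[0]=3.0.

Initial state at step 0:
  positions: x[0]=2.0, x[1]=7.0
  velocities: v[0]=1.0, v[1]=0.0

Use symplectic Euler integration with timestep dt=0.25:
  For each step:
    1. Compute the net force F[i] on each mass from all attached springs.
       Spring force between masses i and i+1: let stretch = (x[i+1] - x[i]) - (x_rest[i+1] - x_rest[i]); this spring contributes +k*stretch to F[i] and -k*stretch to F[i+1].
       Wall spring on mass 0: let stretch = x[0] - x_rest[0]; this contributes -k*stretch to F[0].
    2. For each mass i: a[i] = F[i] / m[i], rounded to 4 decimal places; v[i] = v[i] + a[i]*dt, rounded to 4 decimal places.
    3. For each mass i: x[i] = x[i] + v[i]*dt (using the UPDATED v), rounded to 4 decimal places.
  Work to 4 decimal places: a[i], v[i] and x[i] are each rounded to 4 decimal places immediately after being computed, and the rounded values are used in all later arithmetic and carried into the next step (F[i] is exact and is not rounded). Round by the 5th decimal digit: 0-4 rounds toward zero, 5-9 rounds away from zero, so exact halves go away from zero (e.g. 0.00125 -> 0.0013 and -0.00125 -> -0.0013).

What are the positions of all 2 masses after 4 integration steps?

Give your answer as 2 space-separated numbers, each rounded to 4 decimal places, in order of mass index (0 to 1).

Step 0: x=[2.0000 7.0000] v=[1.0000 0.0000]
Step 1: x=[2.6250 6.7500] v=[2.5000 -1.0000]
Step 2: x=[3.4375 6.3594] v=[3.2500 -1.5625]
Step 3: x=[4.1856 5.9785] v=[2.9922 -1.5235]
Step 4: x=[4.6346 5.7485] v=[1.7959 -0.9200]

Answer: 4.6346 5.7485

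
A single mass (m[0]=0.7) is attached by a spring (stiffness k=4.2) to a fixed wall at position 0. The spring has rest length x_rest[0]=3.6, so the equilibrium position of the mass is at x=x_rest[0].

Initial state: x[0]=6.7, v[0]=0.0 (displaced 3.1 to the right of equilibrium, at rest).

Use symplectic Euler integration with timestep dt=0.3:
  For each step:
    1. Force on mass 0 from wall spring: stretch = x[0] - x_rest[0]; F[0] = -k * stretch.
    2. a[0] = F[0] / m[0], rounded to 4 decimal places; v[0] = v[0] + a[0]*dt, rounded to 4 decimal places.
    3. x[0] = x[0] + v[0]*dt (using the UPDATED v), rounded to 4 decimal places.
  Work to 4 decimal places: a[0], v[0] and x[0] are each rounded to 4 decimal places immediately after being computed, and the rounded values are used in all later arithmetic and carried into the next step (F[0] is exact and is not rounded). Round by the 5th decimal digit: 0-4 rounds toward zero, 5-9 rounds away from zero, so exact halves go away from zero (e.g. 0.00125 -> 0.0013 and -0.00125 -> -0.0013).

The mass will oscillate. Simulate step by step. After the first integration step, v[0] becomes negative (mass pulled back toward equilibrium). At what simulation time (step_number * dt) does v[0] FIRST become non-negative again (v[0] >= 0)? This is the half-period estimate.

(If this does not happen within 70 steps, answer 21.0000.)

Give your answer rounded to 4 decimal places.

Answer: 1.5000

Derivation:
Step 0: x=[6.7000] v=[0.0000]
Step 1: x=[5.0260] v=[-5.5800]
Step 2: x=[2.5820] v=[-8.1468]
Step 3: x=[0.6877] v=[-6.3144]
Step 4: x=[0.3660] v=[-1.0723]
Step 5: x=[1.7907] v=[4.7489]
First v>=0 after going negative at step 5, time=1.5000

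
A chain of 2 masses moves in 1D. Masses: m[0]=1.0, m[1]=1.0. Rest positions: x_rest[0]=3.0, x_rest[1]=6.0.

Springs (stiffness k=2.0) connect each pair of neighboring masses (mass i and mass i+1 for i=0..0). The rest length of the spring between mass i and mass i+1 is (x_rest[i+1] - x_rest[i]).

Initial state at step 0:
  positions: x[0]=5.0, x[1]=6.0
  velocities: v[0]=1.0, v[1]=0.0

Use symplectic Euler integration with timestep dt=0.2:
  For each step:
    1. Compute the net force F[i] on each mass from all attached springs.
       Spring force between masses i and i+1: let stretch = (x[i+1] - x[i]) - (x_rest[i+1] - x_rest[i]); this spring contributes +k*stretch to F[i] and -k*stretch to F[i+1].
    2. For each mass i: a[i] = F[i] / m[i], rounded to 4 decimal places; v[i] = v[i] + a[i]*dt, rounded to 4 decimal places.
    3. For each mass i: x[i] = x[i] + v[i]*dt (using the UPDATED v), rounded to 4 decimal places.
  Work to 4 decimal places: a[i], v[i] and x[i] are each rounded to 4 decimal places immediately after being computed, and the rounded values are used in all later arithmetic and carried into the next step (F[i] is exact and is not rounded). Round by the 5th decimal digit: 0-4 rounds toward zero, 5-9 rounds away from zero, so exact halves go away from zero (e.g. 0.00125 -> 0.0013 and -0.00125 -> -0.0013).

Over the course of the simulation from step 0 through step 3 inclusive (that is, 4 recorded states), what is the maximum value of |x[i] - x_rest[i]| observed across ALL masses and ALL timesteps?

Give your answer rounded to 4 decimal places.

Step 0: x=[5.0000 6.0000] v=[1.0000 0.0000]
Step 1: x=[5.0400 6.1600] v=[0.2000 0.8000]
Step 2: x=[4.9296 6.4704] v=[-0.5520 1.5520]
Step 3: x=[4.7025 6.8975] v=[-1.1357 2.1357]
Max displacement = 2.0400

Answer: 2.0400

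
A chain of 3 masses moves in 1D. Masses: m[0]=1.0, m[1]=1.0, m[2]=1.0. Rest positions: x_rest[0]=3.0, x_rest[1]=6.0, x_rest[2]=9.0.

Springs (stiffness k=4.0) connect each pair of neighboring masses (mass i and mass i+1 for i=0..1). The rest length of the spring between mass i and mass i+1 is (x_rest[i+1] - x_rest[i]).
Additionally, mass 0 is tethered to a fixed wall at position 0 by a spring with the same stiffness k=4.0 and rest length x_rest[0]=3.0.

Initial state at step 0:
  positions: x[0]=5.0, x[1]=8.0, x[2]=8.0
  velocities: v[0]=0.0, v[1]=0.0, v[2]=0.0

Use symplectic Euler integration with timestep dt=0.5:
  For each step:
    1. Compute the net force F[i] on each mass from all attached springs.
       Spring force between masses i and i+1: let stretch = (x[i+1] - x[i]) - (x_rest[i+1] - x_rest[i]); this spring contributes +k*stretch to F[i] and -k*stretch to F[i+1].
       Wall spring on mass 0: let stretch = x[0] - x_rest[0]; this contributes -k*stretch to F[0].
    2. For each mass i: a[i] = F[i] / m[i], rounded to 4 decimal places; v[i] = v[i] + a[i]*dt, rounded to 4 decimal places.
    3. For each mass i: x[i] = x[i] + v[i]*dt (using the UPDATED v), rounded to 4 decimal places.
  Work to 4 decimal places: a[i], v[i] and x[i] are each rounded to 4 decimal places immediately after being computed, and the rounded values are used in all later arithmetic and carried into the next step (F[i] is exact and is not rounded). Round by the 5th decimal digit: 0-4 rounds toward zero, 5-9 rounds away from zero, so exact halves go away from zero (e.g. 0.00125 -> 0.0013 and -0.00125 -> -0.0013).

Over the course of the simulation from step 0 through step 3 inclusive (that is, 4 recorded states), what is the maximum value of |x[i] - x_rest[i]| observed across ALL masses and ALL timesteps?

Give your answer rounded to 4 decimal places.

Answer: 3.0000

Derivation:
Step 0: x=[5.0000 8.0000 8.0000] v=[0.0000 0.0000 0.0000]
Step 1: x=[3.0000 5.0000 11.0000] v=[-4.0000 -6.0000 6.0000]
Step 2: x=[0.0000 6.0000 11.0000] v=[-6.0000 2.0000 0.0000]
Step 3: x=[3.0000 6.0000 9.0000] v=[6.0000 0.0000 -4.0000]
Max displacement = 3.0000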